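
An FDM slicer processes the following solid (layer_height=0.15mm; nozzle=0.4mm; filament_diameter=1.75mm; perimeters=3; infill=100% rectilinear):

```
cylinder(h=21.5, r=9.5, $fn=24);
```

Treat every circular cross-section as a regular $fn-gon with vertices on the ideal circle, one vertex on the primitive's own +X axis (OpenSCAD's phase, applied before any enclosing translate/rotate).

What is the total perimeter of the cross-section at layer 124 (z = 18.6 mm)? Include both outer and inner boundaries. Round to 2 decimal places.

59.52 mm

At z = 18.6 mm: the r=9.5 cylinder gives a regular 24-gon of circumradius 9.5 (constant along its height) (perimeter = 2·24·9.500·sin(180°/24) = 59.52 mm). Overall, the cross-section is a single solid region. Total boundary length (outer) = 59.52 mm.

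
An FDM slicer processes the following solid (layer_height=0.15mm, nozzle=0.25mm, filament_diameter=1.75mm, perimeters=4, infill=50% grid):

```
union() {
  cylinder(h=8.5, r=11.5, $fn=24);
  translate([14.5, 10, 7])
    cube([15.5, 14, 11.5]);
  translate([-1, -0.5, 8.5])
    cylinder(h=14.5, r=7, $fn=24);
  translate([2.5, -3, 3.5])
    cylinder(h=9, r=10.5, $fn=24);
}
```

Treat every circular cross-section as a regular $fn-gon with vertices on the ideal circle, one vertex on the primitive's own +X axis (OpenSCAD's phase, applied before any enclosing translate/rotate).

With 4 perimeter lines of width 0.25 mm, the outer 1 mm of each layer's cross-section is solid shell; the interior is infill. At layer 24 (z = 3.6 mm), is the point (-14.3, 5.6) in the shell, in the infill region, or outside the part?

At z = 3.6 mm: the cylinder: section is a regular 24-gon, circumradius r=11.5; the cube at (14.5, 10) is not intersected at this z (z outside [7, 18.5]); the cylinder at (-1, -0.5) is absent (z outside [8.5, 23]); the r=10.5 cylinder at (2.5, -3) gives a regular 24-gon of circumradius 10.5 (constant along its height); Combining (union): the regions partially overlap (shared area 288.75 mm²), so overlapping operands fuse into one piece — 1 connected region. Overall, the cross-section is a single solid region. The nearest boundary edge runs (-11.11, 2.98)→(-9.96, 5.75); distance from the point to it = 3.95 mm. The point is not inside any of the regions above, so it lies outside the cross-section (3.95 mm from the nearest boundary).

outside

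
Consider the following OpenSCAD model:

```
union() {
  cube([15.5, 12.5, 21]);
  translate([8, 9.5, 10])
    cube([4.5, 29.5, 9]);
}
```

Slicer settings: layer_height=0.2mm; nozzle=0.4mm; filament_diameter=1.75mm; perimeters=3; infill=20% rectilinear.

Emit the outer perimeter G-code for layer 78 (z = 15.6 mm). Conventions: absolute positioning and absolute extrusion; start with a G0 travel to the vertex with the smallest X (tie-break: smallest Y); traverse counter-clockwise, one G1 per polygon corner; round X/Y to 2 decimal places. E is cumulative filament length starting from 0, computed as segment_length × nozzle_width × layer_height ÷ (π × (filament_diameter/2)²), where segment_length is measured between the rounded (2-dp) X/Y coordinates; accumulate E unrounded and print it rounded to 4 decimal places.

G0 X0.00 Y0.00 Z15.60
G1 X15.50 Y0.00 E0.5155
G1 X15.50 Y12.50 E0.9313
G1 X12.50 Y12.50 E1.0311
G1 X12.50 Y39.00 E1.9125
G1 X8.00 Y39.00 E2.0621
G1 X8.00 Y12.50 E2.9435
G1 X0.00 Y12.50 E3.2096
G1 X0.00 Y0.00 E3.6254

At z = 15.6 mm: the 15.5×12.5 cube contributes its full rectangle; the cube at (8, 9.5) is present — its section is the full 4.5×29.5 rectangle; Combining (union): the regions partially overlap (shared area 13.50 mm²), so overlapping operands fuse into one piece — 1 connected region. The outline is a single polygon with 8 vertices. Extrusion per mm of travel: 0.4 × 0.2 / (π × 0.875²) = 0.033260. Accumulating E over each segment gives final E = 3.6254.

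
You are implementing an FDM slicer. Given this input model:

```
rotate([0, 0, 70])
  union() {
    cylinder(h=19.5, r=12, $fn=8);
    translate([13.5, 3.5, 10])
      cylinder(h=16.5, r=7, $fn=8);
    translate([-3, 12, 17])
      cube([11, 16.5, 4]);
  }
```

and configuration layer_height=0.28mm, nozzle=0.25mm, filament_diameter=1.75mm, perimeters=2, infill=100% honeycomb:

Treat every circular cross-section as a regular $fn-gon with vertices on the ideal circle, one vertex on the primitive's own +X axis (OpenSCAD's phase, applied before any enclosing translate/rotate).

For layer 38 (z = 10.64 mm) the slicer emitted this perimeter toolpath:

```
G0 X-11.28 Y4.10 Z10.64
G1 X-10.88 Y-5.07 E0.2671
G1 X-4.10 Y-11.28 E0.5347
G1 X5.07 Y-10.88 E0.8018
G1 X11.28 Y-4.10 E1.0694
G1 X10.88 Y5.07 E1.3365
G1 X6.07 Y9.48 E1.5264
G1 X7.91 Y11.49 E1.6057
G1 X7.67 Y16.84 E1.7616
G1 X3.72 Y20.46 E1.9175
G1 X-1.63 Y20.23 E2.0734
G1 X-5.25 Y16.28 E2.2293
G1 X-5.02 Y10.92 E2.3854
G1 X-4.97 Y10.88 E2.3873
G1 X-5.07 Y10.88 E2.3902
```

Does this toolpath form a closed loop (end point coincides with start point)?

no

Start point (G0): (-11.28, 4.10). End point (last G1): the path does not return to the start — open.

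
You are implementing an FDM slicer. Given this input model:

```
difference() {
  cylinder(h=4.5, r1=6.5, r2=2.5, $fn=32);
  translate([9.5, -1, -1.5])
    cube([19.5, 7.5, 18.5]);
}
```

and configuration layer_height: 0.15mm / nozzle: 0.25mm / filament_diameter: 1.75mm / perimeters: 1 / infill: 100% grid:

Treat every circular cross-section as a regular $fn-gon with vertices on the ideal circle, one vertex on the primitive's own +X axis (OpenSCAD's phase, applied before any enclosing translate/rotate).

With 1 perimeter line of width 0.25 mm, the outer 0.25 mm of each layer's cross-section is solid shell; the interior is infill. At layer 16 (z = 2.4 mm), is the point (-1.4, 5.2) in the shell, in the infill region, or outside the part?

outside

At z = 2.4 mm: the cone contributes a regular 32-gon of circumradius 4.367 (interpolated between r1=6.5 and r2=2.5 at t=0.533); the cube at (9.5, -1) is present — its section is the full 19.5×7.5 rectangle; After the difference (first − rest): starting from the cone, the 19.5×7.5 cube at (9.5, -1) misses the remaining region (no effect) — 1 connected region. Overall, the cross-section is a single solid region. The nearest boundary edge runs (-1.67, 4.03)→(-0.85, 4.28); distance from the point to it = 1.04 mm. The point is not inside any of the regions above, so it lies outside the cross-section (1.04 mm from the nearest boundary).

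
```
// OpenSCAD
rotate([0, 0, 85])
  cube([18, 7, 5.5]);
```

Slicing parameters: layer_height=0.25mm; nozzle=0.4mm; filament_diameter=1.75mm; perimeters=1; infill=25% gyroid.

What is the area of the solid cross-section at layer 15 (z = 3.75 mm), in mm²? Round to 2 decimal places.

126.00 mm²

At z = 3.75 mm: the cube is present — its section is the full 18×7 rectangle (area 126.00 mm²); (whole slice rotated 85° about Z — lengths, areas and connectivity unchanged). Overall, the cross-section is a single solid region. Net area = 126.00 mm².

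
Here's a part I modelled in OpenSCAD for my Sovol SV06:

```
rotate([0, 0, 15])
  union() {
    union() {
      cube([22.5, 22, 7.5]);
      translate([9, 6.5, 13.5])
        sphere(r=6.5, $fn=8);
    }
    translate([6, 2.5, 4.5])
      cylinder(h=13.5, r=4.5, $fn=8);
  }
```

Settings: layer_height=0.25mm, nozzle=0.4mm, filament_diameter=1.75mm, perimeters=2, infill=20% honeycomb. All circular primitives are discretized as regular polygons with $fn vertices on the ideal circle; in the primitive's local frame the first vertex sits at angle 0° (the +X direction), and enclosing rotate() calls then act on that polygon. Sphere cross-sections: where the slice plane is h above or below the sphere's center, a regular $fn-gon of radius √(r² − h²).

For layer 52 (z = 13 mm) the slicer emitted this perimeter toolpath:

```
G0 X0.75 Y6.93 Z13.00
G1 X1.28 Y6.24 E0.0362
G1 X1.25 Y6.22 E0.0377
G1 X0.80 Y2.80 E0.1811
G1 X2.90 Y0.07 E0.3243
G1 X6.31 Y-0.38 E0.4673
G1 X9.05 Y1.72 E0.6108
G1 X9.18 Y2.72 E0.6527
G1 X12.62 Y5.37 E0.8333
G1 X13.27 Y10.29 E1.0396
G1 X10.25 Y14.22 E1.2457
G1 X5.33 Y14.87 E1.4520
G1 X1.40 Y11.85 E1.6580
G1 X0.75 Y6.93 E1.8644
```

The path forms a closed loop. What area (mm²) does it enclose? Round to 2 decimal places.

142.29 mm²

Apply the shoelace formula to the sequence of (X, Y) vertices; enclosed area = 142.29 mm².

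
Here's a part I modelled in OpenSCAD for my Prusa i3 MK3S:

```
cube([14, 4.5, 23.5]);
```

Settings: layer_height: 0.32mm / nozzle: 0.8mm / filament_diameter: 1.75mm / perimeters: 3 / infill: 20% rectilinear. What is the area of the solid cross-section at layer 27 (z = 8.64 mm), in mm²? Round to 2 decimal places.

At z = 8.64 mm: the cube is present — its section is the full 14×4.5 rectangle (area 63.00 mm²). Overall, the cross-section is a single solid region. Net area = 63.00 mm².

63.00 mm²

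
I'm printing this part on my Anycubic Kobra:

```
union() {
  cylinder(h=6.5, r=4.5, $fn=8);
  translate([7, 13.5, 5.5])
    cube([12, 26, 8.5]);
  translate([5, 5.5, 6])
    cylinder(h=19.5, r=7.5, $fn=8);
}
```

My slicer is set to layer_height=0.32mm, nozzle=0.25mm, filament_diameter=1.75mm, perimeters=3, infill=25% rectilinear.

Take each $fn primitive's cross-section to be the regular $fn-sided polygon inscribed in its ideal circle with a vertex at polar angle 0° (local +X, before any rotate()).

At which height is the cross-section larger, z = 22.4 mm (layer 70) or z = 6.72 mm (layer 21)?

Layer 70 (z = 22.4): the cylinder is not intersected at this z (z outside [0, 6.5]); the cube at (7, 13.5) is not intersected at this z (z outside [5.5, 14]); the r=7.5 cylinder at (5, 5.5) gives a regular 8-gon of circumradius 7.5 (constant along its height) (area = (8/2)·7.500²·sin(360°/8) = 159.10 mm²); Merging all regions: only the r=7.5 cylinder at (5, 5.5) is present, so the union is just that shape — area = 159.10 mm². So its area = 159.10 mm². Layer 21 (z = 6.72): the cylinder is absent (z outside [0, 6.5]); the cube at (7, 13.5) is present — its section is the full 12×26 rectangle (area 312.00 mm²); the cylinder at (5, 5.5): section is a regular 8-gon, circumradius r=7.5 (area = (8/2)·7.500²·sin(360°/8) = 159.10 mm²); Taking the union: the 2 present regions are separate (no shared area or edge), so areas and boundary lengths simply add and each stays a separate island — area = 471.10 mm². So its area = 471.10 mm². Layer 21 is larger (471.10 vs 159.10 mm²).

layer 21 (z = 6.72 mm)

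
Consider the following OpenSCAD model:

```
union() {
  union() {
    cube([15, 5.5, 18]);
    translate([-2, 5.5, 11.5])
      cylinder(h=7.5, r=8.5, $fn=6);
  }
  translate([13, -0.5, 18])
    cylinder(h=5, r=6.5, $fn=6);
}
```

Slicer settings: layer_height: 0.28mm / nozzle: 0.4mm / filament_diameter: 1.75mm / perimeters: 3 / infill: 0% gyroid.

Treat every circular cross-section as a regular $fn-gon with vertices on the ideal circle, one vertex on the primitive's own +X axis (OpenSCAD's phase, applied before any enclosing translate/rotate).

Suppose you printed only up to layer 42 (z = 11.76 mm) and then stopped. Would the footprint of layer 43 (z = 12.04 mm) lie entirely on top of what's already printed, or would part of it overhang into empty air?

entirely on top

Compare the two slices. At z = 11.76: the 15×5.5 cube contributes its full rectangle (area 82.50 mm²); the r=8.5 cylinder at (-2, 5.5) contributes a regular 6-gon of circumradius 8.5 (area = (6/2)·8.500²·sin(360°/6) = 187.71 mm²); Combining (union): the regions partially overlap — summed areas 270.21 mm² minus the doubly-counted overlap 27.02 mm² gives 243.19 mm² — area = 243.19 mm²; the cylinder at (13, -0.5) is not intersected at this z (z outside [18, 23]); Merging all regions: only that combined region is present, so the union is just that shape — area = 243.19 mm². At z = 12.04: the 15×5.5 cube contributes its full rectangle (area 82.50 mm²); the r=8.5 cylinder at (-2, 5.5) gives a regular 6-gon of circumradius 8.5 (constant along its height) (area = (6/2)·8.500²·sin(360°/6) = 187.71 mm²); Merging all regions: the regions partially overlap — summed areas 270.21 mm² minus the doubly-counted overlap 27.02 mm² gives 243.19 mm² — area = 243.19 mm²; the cylinder at (13, -0.5) is absent (z outside [18, 23]); Merging all regions: only that combined region is present, so the union is just that shape — area = 243.19 mm². Checking containment: the cross-section at z = 12.04 is a subset of the cross-section at z = 11.76.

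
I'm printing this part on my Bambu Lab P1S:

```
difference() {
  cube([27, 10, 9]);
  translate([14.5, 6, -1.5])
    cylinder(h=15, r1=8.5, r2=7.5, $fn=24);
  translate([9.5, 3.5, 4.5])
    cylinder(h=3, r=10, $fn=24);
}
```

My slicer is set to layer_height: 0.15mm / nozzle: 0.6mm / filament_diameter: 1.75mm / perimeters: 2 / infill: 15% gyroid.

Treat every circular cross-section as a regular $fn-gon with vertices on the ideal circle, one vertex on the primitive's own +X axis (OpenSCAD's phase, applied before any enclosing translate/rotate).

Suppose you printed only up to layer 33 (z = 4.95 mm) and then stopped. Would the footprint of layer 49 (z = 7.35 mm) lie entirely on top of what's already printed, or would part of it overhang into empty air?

Compare the two slices. At z = 4.95: the cube is present — its section is the full 27×10 rectangle (area 270.00 mm²); the cone at (14.5, 6) (r1=8.5→r2=7.5) has section circumradius 8.070 here — a regular 24-gon (area = (24/2)·8.070²·sin(360°/24) = 202.27 mm²); the r=10 cylinder at (9.5, 3.5) gives a regular 24-gon of circumradius 10 (constant along its height) (area = (24/2)·10.000²·sin(360°/24) = 310.58 mm²); After the difference (first − rest): starting from the 27×10 cube (270.00 mm²), the cone at (14.5, 6) partially overlaps it — only the 147.79 mm² overlap (of its 202.27 mm²) is removed, clipping the outline; the r=10 cylinder at (9.5, 3.5) partially overlaps it — only the 68.07 mm² overlap (of its 310.58 mm²) is removed, clipping the outline — area = 54.14 mm². At z = 7.35: the cube (footprint 27×10) is included at this height (area 270.00 mm²); the cone at (14.5, 6): at t=0.590 of its height the radius interpolates to r₁+(r₂−r₁)t = 7.910, giving a regular 24-gon of that circumradius (area = (24/2)·7.910²·sin(360°/24) = 194.33 mm²); the r=10 cylinder at (9.5, 3.5) contributes a regular 24-gon of circumradius 10 (area = (24/2)·10.000²·sin(360°/24) = 310.58 mm²); After the difference (first − rest): starting from the 27×10 cube (270.00 mm²), the cone at (14.5, 6) partially overlaps it — only the 144.30 mm² overlap (of its 194.33 mm²) is removed, clipping the outline; the r=10 cylinder at (9.5, 3.5) partially overlaps it — only the 69.82 mm² overlap (of its 310.58 mm²) is removed, clipping the outline — area = 55.88 mm². Checking containment: at z = 7.35 the cross-section extends beyond the z = 4.95 cross-section by about 1.75 mm².

part overhangs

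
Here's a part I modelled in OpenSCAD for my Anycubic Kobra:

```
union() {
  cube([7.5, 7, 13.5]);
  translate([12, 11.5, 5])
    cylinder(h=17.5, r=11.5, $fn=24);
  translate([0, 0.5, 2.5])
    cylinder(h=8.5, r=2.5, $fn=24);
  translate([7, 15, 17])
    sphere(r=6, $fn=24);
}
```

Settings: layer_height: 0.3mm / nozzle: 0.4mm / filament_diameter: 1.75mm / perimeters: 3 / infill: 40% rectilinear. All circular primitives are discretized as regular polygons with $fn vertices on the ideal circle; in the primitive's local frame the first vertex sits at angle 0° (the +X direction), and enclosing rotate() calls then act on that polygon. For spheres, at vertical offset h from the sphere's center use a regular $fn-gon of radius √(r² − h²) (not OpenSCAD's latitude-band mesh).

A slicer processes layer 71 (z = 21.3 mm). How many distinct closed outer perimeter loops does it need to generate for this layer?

1

At z = 21.3 mm: the cube does not reach this height (z outside [0, 13.5]); the r=11.5 cylinder at (12, 11.5) gives a regular 24-gon of circumradius 11.5 (constant along its height); the cylinder at (0, 0.5) is absent (z outside [2.5, 11]); the r=6 sphere at (7, 15) contributes a regular 24-gon of circumradius √(6²−4.3²) = 4.184; Taking the union: the r=6 sphere at (7, 15) lies entirely inside the r=11.5 cylinder at (12, 11.5), so the union is just the r=11.5 cylinder at (12, 11.5) — 1 connected region. The result has 1 disconnected region.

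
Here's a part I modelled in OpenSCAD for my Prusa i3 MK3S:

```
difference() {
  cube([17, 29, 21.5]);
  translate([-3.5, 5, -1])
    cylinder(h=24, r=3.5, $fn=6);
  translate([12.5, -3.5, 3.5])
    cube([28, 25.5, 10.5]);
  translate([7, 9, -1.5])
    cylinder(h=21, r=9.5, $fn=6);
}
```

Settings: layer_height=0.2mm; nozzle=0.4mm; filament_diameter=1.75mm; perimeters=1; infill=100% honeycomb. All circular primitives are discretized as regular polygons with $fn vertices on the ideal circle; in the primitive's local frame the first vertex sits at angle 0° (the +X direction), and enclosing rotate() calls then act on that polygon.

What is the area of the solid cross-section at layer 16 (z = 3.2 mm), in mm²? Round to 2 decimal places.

At z = 3.2 mm: the cube is present — its section is the full 17×29 rectangle (area 493.00 mm²); the r=3.5 cylinder at (-3.5, 5) gives a regular 6-gon of circumradius 3.5 (constant along its height) (area = (6/2)·3.500²·sin(360°/6) = 31.83 mm²); the cube at (12.5, -3.5) is not intersected at this z (z outside [3.5, 14]); the r=9.5 cylinder at (7, 9) gives a regular 6-gon of circumradius 9.5 (constant along its height) (area = (6/2)·9.500²·sin(360°/6) = 234.48 mm²); Subtracting the remaining from the first: starting from the 17×29 cube (493.00 mm²), the r=3.5 cylinder at (-3.5, 5) misses the remaining region (no effect); the r=9.5 cylinder at (7, 9) partially overlaps it — only the 223.65 mm² overlap (of its 234.48 mm²) is removed, clipping the outline — area = 269.35 mm². Overall, the cross-section is a single solid region. Net area = 269.35 mm².

269.35 mm²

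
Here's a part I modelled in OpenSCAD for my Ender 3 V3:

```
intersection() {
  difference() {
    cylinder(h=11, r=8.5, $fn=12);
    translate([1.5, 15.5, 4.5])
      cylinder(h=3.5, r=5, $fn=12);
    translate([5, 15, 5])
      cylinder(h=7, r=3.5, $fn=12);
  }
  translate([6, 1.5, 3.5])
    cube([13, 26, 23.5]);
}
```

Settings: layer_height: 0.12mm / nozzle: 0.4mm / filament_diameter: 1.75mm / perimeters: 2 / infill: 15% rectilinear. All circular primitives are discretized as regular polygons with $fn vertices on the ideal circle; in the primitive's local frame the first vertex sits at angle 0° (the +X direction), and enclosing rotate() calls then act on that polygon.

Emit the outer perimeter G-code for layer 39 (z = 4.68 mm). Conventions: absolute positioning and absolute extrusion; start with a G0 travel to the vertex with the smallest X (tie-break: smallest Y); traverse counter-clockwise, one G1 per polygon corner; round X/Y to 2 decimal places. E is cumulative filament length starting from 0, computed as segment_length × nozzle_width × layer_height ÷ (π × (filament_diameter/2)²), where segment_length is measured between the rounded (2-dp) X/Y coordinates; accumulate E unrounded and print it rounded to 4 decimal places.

At z = 4.68 mm: the r=8.5 cylinder contributes a regular 12-gon of circumradius 8.5; the r=5 cylinder at (1.5, 15.5) gives a regular 12-gon of circumradius 5 (constant along its height); the cylinder at (5, 15) is absent (z outside [5, 12]); Taking the first minus the rest: starting from the r=8.5 cylinder, the r=5 cylinder at (1.5, 15.5) misses the remaining region (no effect) — 1 connected region; the cube at (6, 1.5) is present — its section is the full 13×26 rectangle; Taking the intersection: the 13×26 cube at (6, 1.5) partially overlaps the result so far; clipping to the common part keeps 5.68 mm² — 1 connected region. The outline is a single polygon with 4 vertices. Extrusion per mm of travel: 0.4 × 0.12 / (π × 0.875²) = 0.019956. Accumulating E over each segment gives final E = 0.2191.

G0 X6.00 Y1.50 Z4.68
G1 X8.10 Y1.50 E0.0419
G1 X7.36 Y4.25 E0.0987
G1 X6.00 Y5.61 E0.1371
G1 X6.00 Y1.50 E0.2191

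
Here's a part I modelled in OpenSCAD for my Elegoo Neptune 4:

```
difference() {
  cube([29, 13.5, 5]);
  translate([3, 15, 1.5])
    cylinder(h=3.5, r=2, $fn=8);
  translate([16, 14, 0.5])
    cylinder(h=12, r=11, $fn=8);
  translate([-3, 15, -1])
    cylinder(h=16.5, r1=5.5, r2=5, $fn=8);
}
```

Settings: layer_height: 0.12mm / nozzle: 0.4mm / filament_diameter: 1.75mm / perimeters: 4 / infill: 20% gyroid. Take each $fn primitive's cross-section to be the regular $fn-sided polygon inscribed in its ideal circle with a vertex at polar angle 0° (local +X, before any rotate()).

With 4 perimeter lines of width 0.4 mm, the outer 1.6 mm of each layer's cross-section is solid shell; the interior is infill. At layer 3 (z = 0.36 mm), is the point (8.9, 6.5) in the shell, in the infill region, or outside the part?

infill

At z = 0.36 mm: the 29×13.5 cube contributes its full rectangle; the cylinder at (3, 15) does not reach this height (z outside [1.5, 5]); the cylinder at (16, 14) is absent (z outside [0.5, 12.5]); the cone at (-3, 15) contributes a regular 8-gon of circumradius 5.459 (interpolated between r1=5.5 and r2=5 at t=0.082); Taking the first minus the rest: starting from the 29×13.5 cube, the cone at (-3, 15) partially overlaps it — only the 3.34 mm² overlap (of its 84.28 mm²) is removed, clipping the outline — 1 connected region. Overall, the cross-section is a single solid region. The nearest boundary edge runs (29.00, 0.00)→(0.00, 0.00); distance from the point to it = 6.50 mm. The point is inside the cross-section and 6.50 mm from the nearest boundary — more than the 1.6 mm shell width (4 × 0.4), so it's in the infill interior.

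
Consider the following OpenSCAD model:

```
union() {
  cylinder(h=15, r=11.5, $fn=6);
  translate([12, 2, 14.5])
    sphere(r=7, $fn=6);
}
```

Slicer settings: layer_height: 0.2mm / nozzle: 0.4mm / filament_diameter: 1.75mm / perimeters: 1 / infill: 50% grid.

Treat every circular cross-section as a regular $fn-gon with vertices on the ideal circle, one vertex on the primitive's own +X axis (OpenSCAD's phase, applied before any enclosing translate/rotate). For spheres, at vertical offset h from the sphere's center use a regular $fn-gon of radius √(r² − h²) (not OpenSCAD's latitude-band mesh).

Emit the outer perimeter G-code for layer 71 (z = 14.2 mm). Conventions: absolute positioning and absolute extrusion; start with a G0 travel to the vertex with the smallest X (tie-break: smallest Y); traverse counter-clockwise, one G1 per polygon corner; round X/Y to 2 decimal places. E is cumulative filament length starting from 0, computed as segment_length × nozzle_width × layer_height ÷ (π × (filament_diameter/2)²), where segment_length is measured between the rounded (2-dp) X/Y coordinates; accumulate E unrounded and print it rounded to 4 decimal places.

G0 X-11.50 Y0.00 Z14.20
G1 X-5.75 Y-9.96 E0.3825
G1 X5.75 Y-9.96 E0.7650
G1 X9.16 Y-4.06 E0.9917
G1 X15.50 Y-4.06 E1.2025
G1 X18.99 Y2.00 E1.4351
G1 X15.50 Y8.06 E1.6677
G1 X8.50 Y8.06 E1.9005
G1 X7.68 Y6.62 E1.9556
G1 X5.75 Y9.96 E2.0839
G1 X-5.75 Y9.96 E2.4664
G1 X-11.50 Y0.00 E2.8490

At z = 14.2 mm: the cylinder: section is a regular 6-gon, circumradius r=11.5; the sphere at (12, 2): section is a regular 6-gon, circumradius = √(r²−h²) = √(7²−0.3²) = 6.994; Taking the union: the regions partially overlap (shared area 35.18 mm²), so overlapping operands fuse into one piece — 1 connected region. The outline is a single polygon with 11 vertices. Extrusion per mm of travel: 0.4 × 0.2 / (π × 0.875²) = 0.033260. Accumulating E over each segment gives final E = 2.8490.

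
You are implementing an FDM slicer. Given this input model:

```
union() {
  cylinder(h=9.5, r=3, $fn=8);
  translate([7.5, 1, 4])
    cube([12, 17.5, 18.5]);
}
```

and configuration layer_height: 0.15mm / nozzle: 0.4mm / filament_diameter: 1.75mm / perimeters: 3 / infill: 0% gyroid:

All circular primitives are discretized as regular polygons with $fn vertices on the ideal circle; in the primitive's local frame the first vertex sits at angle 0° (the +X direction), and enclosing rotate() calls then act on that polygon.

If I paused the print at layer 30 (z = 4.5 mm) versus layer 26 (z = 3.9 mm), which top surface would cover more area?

Layer 30 (z = 4.5): the r=3 cylinder contributes a regular 8-gon of circumradius 3 (area = (8/2)·3.000²·sin(360°/8) = 25.46 mm²); the cube at (7.5, 1) is present — its section is the full 12×17.5 rectangle (area 210.00 mm²); Merging all regions: the 2 present regions are separate (no shared area or edge), so areas and boundary lengths simply add and each stays a separate island — area = 235.46 mm². So its area = 235.46 mm². Layer 26 (z = 3.9): the r=3 cylinder gives a regular 8-gon of circumradius 3 (constant along its height) (area = (8/2)·3.000²·sin(360°/8) = 25.46 mm²); the cube at (7.5, 1) does not reach this height (z outside [4, 22.5]); Taking the union: only the r=3 cylinder is present, so the union is just that shape — area = 25.46 mm². So its area = 25.46 mm². Layer 30 is larger (235.46 vs 25.46 mm²).

layer 30 (z = 4.5 mm)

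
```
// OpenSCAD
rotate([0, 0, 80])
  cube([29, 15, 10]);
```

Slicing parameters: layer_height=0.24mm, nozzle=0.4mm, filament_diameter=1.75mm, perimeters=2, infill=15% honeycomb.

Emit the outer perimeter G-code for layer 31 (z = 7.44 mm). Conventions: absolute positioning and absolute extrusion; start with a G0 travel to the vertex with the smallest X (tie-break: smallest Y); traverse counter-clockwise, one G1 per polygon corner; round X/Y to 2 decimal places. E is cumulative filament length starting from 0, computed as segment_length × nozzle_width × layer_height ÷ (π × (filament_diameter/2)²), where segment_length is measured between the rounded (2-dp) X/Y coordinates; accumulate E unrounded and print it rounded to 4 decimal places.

At z = 7.44 mm: the cube (footprint 29×15) is included at this height; (whole slice rotated 80° about Z — lengths, areas and connectivity unchanged). The outline is a single polygon with 4 vertices. Extrusion per mm of travel: 0.4 × 0.24 / (π × 0.875²) = 0.039912. Accumulating E over each segment gives final E = 3.5125.

G0 X-14.77 Y2.60 Z7.44
G1 X0.00 Y0.00 E0.5986
G1 X5.04 Y28.56 E1.7561
G1 X-9.74 Y31.16 E2.3550
G1 X-14.77 Y2.60 E3.5125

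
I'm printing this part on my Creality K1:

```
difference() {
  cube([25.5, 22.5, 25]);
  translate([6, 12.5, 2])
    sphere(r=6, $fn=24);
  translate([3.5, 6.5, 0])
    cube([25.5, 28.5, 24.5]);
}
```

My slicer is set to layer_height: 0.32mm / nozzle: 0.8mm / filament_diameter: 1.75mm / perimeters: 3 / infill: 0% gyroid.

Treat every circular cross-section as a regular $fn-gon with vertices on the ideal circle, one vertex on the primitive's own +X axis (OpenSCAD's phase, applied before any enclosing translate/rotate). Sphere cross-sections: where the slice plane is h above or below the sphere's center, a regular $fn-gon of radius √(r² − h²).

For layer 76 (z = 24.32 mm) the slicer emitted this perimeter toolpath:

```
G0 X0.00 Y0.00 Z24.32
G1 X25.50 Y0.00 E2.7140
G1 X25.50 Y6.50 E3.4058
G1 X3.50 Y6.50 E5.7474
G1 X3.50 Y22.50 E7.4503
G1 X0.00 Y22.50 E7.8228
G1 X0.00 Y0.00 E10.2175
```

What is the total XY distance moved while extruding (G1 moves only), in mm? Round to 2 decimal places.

Sum the Euclidean lengths of each G1 segment: total = 96.00 mm.

96.00 mm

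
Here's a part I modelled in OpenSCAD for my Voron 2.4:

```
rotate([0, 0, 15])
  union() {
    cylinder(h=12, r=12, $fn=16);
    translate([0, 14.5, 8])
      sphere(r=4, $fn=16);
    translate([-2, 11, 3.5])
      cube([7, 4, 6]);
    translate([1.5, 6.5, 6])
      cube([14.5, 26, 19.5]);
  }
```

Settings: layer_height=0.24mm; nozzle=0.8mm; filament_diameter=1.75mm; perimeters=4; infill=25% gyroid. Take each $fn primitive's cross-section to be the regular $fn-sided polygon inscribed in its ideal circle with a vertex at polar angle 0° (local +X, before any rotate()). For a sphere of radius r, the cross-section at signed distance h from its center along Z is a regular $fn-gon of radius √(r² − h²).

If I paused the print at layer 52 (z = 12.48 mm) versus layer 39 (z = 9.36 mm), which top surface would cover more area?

Layer 52 (z = 12.48): the cylinder is absent (z outside [0, 12]); the sphere at (0, 14.5) is absent (|z−center|=4.480 > r=4); the cube at (-2, 11) does not reach this height (z outside [3.5, 9.5]); the cube at (1.5, 6.5) (footprint 14.5×26) is included at this height (area 377.00 mm²); Merging all regions: only the 14.5×26 cube at (1.5, 6.5) is present, so the union is just that shape — area = 377.00 mm²; (rotated 15° about Z; rotation is an isometry so areas/perimeters/island counts are preserved). So its area = 377.00 mm². Layer 39 (z = 9.36): the cylinder: section is a regular 16-gon, circumradius r=12 (area = (16/2)·12.000²·sin(360°/16) = 440.85 mm²); the r=4 sphere at (0, 14.5) contributes a regular 16-gon of circumradius √(4²−1.36²) = 3.762 (area = (16/2)·3.762²·sin(360°/16) = 43.32 mm²); the 7×4 cube at (-2, 11) contributes its full rectangle (area 28.00 mm²); the cube at (1.5, 6.5) is present — its section is the full 14.5×26 rectangle (area 377.00 mm²); Taking the union: the regions partially overlap — summed areas 889.17 mm² minus the doubly-counted overlap 71.19 mm² gives 817.98 mm² — area = 817.98 mm²; (whole slice rotated 15° about Z — lengths, areas and connectivity unchanged). So its area = 817.98 mm². Layer 39 is larger (817.98 vs 377.00 mm²).

layer 39 (z = 9.36 mm)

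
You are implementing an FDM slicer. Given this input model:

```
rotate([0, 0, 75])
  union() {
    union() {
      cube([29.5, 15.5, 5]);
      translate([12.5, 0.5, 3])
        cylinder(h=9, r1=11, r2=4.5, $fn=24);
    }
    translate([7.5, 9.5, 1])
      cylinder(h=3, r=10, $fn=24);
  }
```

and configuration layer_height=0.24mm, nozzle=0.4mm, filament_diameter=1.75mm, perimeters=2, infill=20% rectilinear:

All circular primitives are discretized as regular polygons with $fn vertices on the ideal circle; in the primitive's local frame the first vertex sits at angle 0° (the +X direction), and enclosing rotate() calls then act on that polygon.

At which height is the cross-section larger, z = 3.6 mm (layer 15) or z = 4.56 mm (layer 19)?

layer 15 (z = 3.6 mm)

Layer 15 (z = 3.6): the 29.5×15.5 cube contributes its full rectangle (area 457.25 mm²); the cone at (12.5, 0.5): at t=0.067 of its height the radius interpolates to r₁+(r₂−r₁)t = 10.567, giving a regular 24-gon of that circumradius (area = (24/2)·10.567²·sin(360°/24) = 346.78 mm²); Merging all regions: the regions partially overlap — summed areas 804.03 mm² minus the doubly-counted overlap 183.92 mm² gives 620.11 mm² — area = 620.11 mm²; the r=10 cylinder at (7.5, 9.5) gives a regular 24-gon of circumradius 10 (constant along its height) (area = (24/2)·10.000²·sin(360°/24) = 310.58 mm²); Taking the union: the regions partially overlap — summed areas 930.69 mm² minus the doubly-counted overlap 245.19 mm² gives 685.50 mm² — area = 685.50 mm²; (whole slice rotated 75° about Z — lengths, areas and connectivity unchanged). So its area = 685.50 mm². Layer 19 (z = 4.56): the cube (footprint 29.5×15.5) is included at this height (area 457.25 mm²); the cone at (12.5, 0.5) contributes a regular 24-gon of circumradius 9.873 (interpolated between r1=11 and r2=4.5 at t=0.173) (area = (24/2)·9.873²·sin(360°/24) = 302.76 mm²); Merging all regions: the regions partially overlap — summed areas 760.01 mm² minus the doubly-counted overlap 161.22 mm² gives 598.79 mm² — area = 598.79 mm²; the cylinder at (7.5, 9.5) does not reach this height (z outside [1, 4]); Merging all regions: only that combined region is present, so the union is just that shape — area = 598.79 mm²; (rotated 75° about Z; rotation is an isometry so areas/perimeters/island counts are preserved). So its area = 598.79 mm². Layer 15 is larger (685.50 vs 598.79 mm²).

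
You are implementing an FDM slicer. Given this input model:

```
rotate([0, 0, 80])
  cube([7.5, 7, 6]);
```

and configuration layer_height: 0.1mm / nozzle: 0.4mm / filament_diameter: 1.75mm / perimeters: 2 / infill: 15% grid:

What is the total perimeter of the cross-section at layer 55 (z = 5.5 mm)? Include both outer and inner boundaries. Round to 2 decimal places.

29.00 mm

At z = 5.5 mm: the cube is present — its section is the full 7.5×7 rectangle (perimeter 29.00 mm); (rotated 80° about Z; rotation is an isometry so areas/perimeters/island counts are preserved). Overall, the cross-section is a single solid region. Total boundary length (outer) = 29.00 mm.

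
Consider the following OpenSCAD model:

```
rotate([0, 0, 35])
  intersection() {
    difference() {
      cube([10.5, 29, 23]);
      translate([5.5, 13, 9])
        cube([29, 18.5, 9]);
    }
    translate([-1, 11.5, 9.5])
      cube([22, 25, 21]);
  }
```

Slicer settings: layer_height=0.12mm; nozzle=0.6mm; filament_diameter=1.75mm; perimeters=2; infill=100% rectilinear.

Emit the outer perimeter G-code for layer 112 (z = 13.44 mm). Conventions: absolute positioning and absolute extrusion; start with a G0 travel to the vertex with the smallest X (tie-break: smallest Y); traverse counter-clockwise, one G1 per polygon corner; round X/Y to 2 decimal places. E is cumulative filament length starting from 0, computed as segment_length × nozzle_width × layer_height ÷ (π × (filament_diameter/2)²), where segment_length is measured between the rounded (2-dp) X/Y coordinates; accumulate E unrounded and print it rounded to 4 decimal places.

G0 X-16.63 Y23.76 Z13.44
G1 X-6.60 Y9.42 E0.5238
G1 X2.00 Y15.44 E0.8381
G1 X1.14 Y16.67 E0.8830
G1 X-2.95 Y13.80 E1.0326
G1 X-12.13 Y26.91 E1.5116
G1 X-16.63 Y23.76 E1.6761

At z = 13.44 mm: the 10.5×29 cube contributes its full rectangle; the cube at (5.5, 13) is present — its section is the full 29×18.5 rectangle; After the difference (first − rest): starting from the 10.5×29 cube, the 29×18.5 cube at (5.5, 13) partially overlaps it — only the 80.00 mm² overlap (of its 536.50 mm²) is removed, clipping the outline — 1 connected region; the 22×25 cube at (-1, 11.5) contributes its full rectangle; After intersecting: the 22×25 cube at (-1, 11.5) partially overlaps the result so far; clipping to the common part keeps 103.75 mm² — 1 connected region; (rotated 35° about Z; rotation is an isometry so areas/perimeters/island counts are preserved). The outline is a single polygon with 6 vertices. Extrusion per mm of travel: 0.6 × 0.12 / (π × 0.875²) = 0.029934. Accumulating E over each segment gives final E = 1.6761.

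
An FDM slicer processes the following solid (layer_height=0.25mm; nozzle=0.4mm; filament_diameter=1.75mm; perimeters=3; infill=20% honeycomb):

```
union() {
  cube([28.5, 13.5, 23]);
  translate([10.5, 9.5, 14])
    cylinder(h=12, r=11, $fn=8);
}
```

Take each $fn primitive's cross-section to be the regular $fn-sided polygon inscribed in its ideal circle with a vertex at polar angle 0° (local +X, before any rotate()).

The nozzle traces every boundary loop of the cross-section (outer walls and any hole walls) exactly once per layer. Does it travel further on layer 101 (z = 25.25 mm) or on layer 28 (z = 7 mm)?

layer 28 (z = 7 mm)

Layer 101 (z = 25.25): the cube is not intersected at this z (z outside [0, 23]); the r=11 cylinder at (10.5, 9.5) contributes a regular 8-gon of circumradius 11 (perimeter = 2·8·11.000·sin(180°/8) = 67.35 mm); Combining (union): only the r=11 cylinder at (10.5, 9.5) is present, so the union is just that shape — boundary = 67.35 mm. So its perimeter = 67.35 mm. Layer 28 (z = 7): the 28.5×13.5 cube contributes its full rectangle (perimeter 84.00 mm); the cylinder at (10.5, 9.5) does not reach this height (z outside [14, 26]); Taking the union: only the 28.5×13.5 cube is present, so the union is just that shape — boundary = 84.00 mm. So its perimeter = 84.00 mm. Layer 28 is larger (84.00 vs 67.35 mm).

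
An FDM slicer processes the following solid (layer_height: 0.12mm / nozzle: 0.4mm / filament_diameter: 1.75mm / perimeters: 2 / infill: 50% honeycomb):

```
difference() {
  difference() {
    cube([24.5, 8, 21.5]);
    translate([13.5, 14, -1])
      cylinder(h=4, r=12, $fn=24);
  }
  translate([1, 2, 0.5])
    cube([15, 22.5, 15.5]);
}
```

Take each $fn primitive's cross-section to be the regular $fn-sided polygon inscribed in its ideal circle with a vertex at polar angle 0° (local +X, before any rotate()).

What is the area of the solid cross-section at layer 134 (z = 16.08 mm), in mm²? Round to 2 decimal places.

At z = 16.08 mm: the cube (footprint 24.5×8) is included at this height (area 196.00 mm²); the cylinder at (13.5, 14) does not reach this height (z outside [-1, 3]); After the difference (first − rest): none of the subtracted shapes is present at this height, so the 24.5×8 cube is unchanged — area = 196.00 mm²; the cube at (1, 2) is not intersected at this z (z outside [0.5, 16]); After the difference (first − rest): none of the subtracted shapes is present at this height, so the result so far is unchanged — area = 196.00 mm². Overall, the cross-section is a single solid region. Net area = 196.00 mm².

196.00 mm²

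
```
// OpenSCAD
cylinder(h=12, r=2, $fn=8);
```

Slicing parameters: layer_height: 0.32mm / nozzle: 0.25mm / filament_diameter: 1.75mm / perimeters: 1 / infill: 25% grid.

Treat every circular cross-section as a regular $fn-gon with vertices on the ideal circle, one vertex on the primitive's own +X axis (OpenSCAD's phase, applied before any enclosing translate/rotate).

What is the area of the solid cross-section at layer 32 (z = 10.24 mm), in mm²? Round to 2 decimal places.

At z = 10.24 mm: the r=2 cylinder gives a regular 8-gon of circumradius 2 (constant along its height) (area = (8/2)·2.000²·sin(360°/8) = 11.31 mm²). Overall, the cross-section is a single solid region. Net area = 11.31 mm².

11.31 mm²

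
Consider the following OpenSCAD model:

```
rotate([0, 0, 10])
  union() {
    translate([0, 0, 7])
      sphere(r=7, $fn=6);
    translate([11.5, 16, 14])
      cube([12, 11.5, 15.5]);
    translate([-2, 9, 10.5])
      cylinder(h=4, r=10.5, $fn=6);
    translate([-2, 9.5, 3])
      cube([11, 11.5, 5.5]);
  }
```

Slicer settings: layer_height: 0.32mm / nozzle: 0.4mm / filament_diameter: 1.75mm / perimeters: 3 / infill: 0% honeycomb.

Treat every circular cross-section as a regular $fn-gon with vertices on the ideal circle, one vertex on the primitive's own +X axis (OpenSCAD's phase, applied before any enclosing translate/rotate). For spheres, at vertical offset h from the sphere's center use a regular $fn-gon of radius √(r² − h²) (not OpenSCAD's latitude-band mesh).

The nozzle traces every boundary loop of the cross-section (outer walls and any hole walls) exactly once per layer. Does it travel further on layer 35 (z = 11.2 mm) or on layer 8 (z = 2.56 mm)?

Layer 35 (z = 11.2): the sphere: section is a regular 6-gon, circumradius = √(r²−h²) = √(7²−4.2²) = 5.600 (perimeter = 2·6·5.600·sin(180°/6) = 33.60 mm); the cube at (11.5, 16) is absent (z outside [14, 29.5]); the r=10.5 cylinder at (-2, 9) contributes a regular 6-gon of circumradius 10.5 (perimeter = 2·6·10.500·sin(180°/6) = 63.00 mm); the cube at (-2, 9.5) is absent (z outside [3, 8.5]); Combining (union): the regions partially overlap (shared area 39.28 mm²), so the edge portions inside another operand are dropped and the merged outline is re-measured after clipping — boundary = 70.79 mm; (whole slice rotated 10° about Z — lengths, areas and connectivity unchanged). So its perimeter = 70.79 mm. Layer 8 (z = 2.56): the r=7 sphere slices to a regular 6-gon of circumradius 5.412 (√(r²−h²) with h=4.44 from center) (perimeter = 2·6·5.412·sin(180°/6) = 32.47 mm); the cube at (11.5, 16) is absent (z outside [14, 29.5]); the cylinder at (-2, 9) is absent (z outside [10.5, 14.5]); the cube at (-2, 9.5) is not intersected at this z (z outside [3, 8.5]); Merging all regions: only the r=7 sphere is present, so the union is just that shape — boundary = 32.47 mm; (whole slice rotated 10° about Z — lengths, areas and connectivity unchanged). So its perimeter = 32.47 mm. Layer 35 is larger (70.79 vs 32.47 mm).

layer 35 (z = 11.2 mm)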